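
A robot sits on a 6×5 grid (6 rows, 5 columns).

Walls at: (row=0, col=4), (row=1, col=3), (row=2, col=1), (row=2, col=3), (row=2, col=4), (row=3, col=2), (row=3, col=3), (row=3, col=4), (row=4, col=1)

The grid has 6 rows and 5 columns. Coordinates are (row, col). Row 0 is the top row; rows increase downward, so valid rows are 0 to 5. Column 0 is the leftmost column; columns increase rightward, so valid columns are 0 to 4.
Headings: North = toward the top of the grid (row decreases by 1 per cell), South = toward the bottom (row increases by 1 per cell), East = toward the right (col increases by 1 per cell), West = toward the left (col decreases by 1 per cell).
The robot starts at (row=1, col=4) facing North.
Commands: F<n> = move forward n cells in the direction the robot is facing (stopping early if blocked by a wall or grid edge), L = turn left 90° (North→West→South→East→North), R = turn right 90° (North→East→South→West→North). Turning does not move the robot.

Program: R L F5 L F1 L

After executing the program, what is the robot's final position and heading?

Start: (row=1, col=4), facing North
  R: turn right, now facing East
  L: turn left, now facing North
  F5: move forward 0/5 (blocked), now at (row=1, col=4)
  L: turn left, now facing West
  F1: move forward 0/1 (blocked), now at (row=1, col=4)
  L: turn left, now facing South
Final: (row=1, col=4), facing South

Answer: Final position: (row=1, col=4), facing South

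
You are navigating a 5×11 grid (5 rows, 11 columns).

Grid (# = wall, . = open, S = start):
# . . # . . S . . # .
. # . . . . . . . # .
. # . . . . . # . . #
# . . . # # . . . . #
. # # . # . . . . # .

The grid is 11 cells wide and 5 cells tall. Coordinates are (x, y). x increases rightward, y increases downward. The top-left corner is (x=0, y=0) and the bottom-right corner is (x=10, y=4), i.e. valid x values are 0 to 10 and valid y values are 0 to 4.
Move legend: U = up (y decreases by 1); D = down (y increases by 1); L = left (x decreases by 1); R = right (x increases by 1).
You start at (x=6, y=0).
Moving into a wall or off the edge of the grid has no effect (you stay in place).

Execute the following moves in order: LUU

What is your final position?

Answer: Final position: (x=5, y=0)

Derivation:
Start: (x=6, y=0)
  L (left): (x=6, y=0) -> (x=5, y=0)
  U (up): blocked, stay at (x=5, y=0)
  U (up): blocked, stay at (x=5, y=0)
Final: (x=5, y=0)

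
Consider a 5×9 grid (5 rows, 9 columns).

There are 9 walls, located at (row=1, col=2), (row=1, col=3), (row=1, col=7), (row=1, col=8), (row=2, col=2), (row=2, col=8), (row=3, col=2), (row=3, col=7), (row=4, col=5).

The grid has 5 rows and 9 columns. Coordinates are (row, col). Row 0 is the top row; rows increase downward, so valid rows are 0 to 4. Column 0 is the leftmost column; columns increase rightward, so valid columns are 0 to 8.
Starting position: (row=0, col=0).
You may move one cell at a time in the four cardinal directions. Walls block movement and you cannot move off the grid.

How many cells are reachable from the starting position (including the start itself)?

BFS flood-fill from (row=0, col=0):
  Distance 0: (row=0, col=0)
  Distance 1: (row=0, col=1), (row=1, col=0)
  Distance 2: (row=0, col=2), (row=1, col=1), (row=2, col=0)
  Distance 3: (row=0, col=3), (row=2, col=1), (row=3, col=0)
  Distance 4: (row=0, col=4), (row=3, col=1), (row=4, col=0)
  Distance 5: (row=0, col=5), (row=1, col=4), (row=4, col=1)
  Distance 6: (row=0, col=6), (row=1, col=5), (row=2, col=4), (row=4, col=2)
  Distance 7: (row=0, col=7), (row=1, col=6), (row=2, col=3), (row=2, col=5), (row=3, col=4), (row=4, col=3)
  Distance 8: (row=0, col=8), (row=2, col=6), (row=3, col=3), (row=3, col=5), (row=4, col=4)
  Distance 9: (row=2, col=7), (row=3, col=6)
  Distance 10: (row=4, col=6)
  Distance 11: (row=4, col=7)
  Distance 12: (row=4, col=8)
  Distance 13: (row=3, col=8)
Total reachable: 36 (grid has 36 open cells total)

Answer: Reachable cells: 36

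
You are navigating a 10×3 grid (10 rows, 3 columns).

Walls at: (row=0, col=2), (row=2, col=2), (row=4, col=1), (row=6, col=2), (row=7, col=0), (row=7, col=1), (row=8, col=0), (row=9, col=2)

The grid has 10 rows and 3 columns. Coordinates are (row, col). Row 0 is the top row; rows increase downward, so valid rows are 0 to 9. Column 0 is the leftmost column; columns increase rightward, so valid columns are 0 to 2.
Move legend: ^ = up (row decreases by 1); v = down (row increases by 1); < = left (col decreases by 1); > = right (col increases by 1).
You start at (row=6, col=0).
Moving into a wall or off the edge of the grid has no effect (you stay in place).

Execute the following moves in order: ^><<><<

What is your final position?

Start: (row=6, col=0)
  ^ (up): (row=6, col=0) -> (row=5, col=0)
  > (right): (row=5, col=0) -> (row=5, col=1)
  < (left): (row=5, col=1) -> (row=5, col=0)
  < (left): blocked, stay at (row=5, col=0)
  > (right): (row=5, col=0) -> (row=5, col=1)
  < (left): (row=5, col=1) -> (row=5, col=0)
  < (left): blocked, stay at (row=5, col=0)
Final: (row=5, col=0)

Answer: Final position: (row=5, col=0)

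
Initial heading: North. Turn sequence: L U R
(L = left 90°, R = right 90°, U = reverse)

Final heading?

Start: North
  L (left (90° counter-clockwise)) -> West
  U (U-turn (180°)) -> East
  R (right (90° clockwise)) -> South
Final: South

Answer: Final heading: South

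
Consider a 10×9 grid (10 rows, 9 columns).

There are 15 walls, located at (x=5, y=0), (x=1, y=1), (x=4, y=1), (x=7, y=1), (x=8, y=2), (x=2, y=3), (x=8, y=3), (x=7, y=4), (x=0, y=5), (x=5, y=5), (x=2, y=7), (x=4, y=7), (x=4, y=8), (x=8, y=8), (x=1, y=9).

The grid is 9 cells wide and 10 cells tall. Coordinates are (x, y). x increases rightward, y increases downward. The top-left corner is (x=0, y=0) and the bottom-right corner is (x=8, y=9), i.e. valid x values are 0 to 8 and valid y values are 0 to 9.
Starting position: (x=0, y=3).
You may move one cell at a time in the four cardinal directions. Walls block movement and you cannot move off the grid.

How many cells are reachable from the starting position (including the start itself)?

Answer: Reachable cells: 75

Derivation:
BFS flood-fill from (x=0, y=3):
  Distance 0: (x=0, y=3)
  Distance 1: (x=0, y=2), (x=1, y=3), (x=0, y=4)
  Distance 2: (x=0, y=1), (x=1, y=2), (x=1, y=4)
  Distance 3: (x=0, y=0), (x=2, y=2), (x=2, y=4), (x=1, y=5)
  Distance 4: (x=1, y=0), (x=2, y=1), (x=3, y=2), (x=3, y=4), (x=2, y=5), (x=1, y=6)
  Distance 5: (x=2, y=0), (x=3, y=1), (x=4, y=2), (x=3, y=3), (x=4, y=4), (x=3, y=5), (x=0, y=6), (x=2, y=6), (x=1, y=7)
  Distance 6: (x=3, y=0), (x=5, y=2), (x=4, y=3), (x=5, y=4), (x=4, y=5), (x=3, y=6), (x=0, y=7), (x=1, y=8)
  Distance 7: (x=4, y=0), (x=5, y=1), (x=6, y=2), (x=5, y=3), (x=6, y=4), (x=4, y=6), (x=3, y=7), (x=0, y=8), (x=2, y=8)
  Distance 8: (x=6, y=1), (x=7, y=2), (x=6, y=3), (x=6, y=5), (x=5, y=6), (x=3, y=8), (x=0, y=9), (x=2, y=9)
  Distance 9: (x=6, y=0), (x=7, y=3), (x=7, y=5), (x=6, y=6), (x=5, y=7), (x=3, y=9)
  Distance 10: (x=7, y=0), (x=8, y=5), (x=7, y=6), (x=6, y=7), (x=5, y=8), (x=4, y=9)
  Distance 11: (x=8, y=0), (x=8, y=4), (x=8, y=6), (x=7, y=7), (x=6, y=8), (x=5, y=9)
  Distance 12: (x=8, y=1), (x=8, y=7), (x=7, y=8), (x=6, y=9)
  Distance 13: (x=7, y=9)
  Distance 14: (x=8, y=9)
Total reachable: 75 (grid has 75 open cells total)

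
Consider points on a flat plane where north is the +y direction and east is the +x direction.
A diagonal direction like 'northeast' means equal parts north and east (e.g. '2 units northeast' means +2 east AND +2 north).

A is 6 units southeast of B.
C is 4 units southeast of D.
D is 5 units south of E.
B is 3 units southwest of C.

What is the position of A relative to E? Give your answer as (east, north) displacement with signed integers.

Answer: A is at (east=7, north=-18) relative to E.

Derivation:
Place E at the origin (east=0, north=0).
  D is 5 units south of E: delta (east=+0, north=-5); D at (east=0, north=-5).
  C is 4 units southeast of D: delta (east=+4, north=-4); C at (east=4, north=-9).
  B is 3 units southwest of C: delta (east=-3, north=-3); B at (east=1, north=-12).
  A is 6 units southeast of B: delta (east=+6, north=-6); A at (east=7, north=-18).
Therefore A relative to E: (east=7, north=-18).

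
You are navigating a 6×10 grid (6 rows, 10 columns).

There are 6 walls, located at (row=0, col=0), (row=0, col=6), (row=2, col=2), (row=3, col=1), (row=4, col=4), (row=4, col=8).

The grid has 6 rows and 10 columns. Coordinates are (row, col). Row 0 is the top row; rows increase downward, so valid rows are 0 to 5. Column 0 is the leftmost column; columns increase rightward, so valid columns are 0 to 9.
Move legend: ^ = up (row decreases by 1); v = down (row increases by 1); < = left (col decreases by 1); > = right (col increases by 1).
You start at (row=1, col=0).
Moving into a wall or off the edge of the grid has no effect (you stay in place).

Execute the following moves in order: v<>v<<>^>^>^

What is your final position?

Start: (row=1, col=0)
  v (down): (row=1, col=0) -> (row=2, col=0)
  < (left): blocked, stay at (row=2, col=0)
  > (right): (row=2, col=0) -> (row=2, col=1)
  v (down): blocked, stay at (row=2, col=1)
  < (left): (row=2, col=1) -> (row=2, col=0)
  < (left): blocked, stay at (row=2, col=0)
  > (right): (row=2, col=0) -> (row=2, col=1)
  ^ (up): (row=2, col=1) -> (row=1, col=1)
  > (right): (row=1, col=1) -> (row=1, col=2)
  ^ (up): (row=1, col=2) -> (row=0, col=2)
  > (right): (row=0, col=2) -> (row=0, col=3)
  ^ (up): blocked, stay at (row=0, col=3)
Final: (row=0, col=3)

Answer: Final position: (row=0, col=3)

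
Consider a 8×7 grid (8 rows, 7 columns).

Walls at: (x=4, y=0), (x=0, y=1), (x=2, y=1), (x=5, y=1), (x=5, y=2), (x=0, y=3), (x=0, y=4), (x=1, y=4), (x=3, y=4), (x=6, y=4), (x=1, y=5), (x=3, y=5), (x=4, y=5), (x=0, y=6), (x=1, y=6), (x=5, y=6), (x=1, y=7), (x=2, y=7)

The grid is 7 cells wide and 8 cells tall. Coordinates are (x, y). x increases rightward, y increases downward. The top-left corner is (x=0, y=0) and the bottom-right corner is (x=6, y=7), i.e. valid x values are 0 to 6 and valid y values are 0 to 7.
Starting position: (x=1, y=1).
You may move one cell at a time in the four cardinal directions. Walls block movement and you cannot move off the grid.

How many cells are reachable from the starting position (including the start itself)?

BFS flood-fill from (x=1, y=1):
  Distance 0: (x=1, y=1)
  Distance 1: (x=1, y=0), (x=1, y=2)
  Distance 2: (x=0, y=0), (x=2, y=0), (x=0, y=2), (x=2, y=2), (x=1, y=3)
  Distance 3: (x=3, y=0), (x=3, y=2), (x=2, y=3)
  Distance 4: (x=3, y=1), (x=4, y=2), (x=3, y=3), (x=2, y=4)
  Distance 5: (x=4, y=1), (x=4, y=3), (x=2, y=5)
  Distance 6: (x=5, y=3), (x=4, y=4), (x=2, y=6)
  Distance 7: (x=6, y=3), (x=5, y=4), (x=3, y=6)
  Distance 8: (x=6, y=2), (x=5, y=5), (x=4, y=6), (x=3, y=7)
  Distance 9: (x=6, y=1), (x=6, y=5), (x=4, y=7)
  Distance 10: (x=6, y=0), (x=6, y=6), (x=5, y=7)
  Distance 11: (x=5, y=0), (x=6, y=7)
Total reachable: 36 (grid has 38 open cells total)

Answer: Reachable cells: 36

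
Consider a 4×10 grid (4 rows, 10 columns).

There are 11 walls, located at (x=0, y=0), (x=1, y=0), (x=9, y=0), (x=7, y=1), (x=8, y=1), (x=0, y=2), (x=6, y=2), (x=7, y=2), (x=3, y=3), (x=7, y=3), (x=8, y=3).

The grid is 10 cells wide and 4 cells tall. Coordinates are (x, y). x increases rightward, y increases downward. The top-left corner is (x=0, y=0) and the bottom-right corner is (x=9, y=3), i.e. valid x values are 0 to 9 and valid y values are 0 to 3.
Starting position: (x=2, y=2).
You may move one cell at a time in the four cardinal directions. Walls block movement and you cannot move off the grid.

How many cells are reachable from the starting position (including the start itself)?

BFS flood-fill from (x=2, y=2):
  Distance 0: (x=2, y=2)
  Distance 1: (x=2, y=1), (x=1, y=2), (x=3, y=2), (x=2, y=3)
  Distance 2: (x=2, y=0), (x=1, y=1), (x=3, y=1), (x=4, y=2), (x=1, y=3)
  Distance 3: (x=3, y=0), (x=0, y=1), (x=4, y=1), (x=5, y=2), (x=0, y=3), (x=4, y=3)
  Distance 4: (x=4, y=0), (x=5, y=1), (x=5, y=3)
  Distance 5: (x=5, y=0), (x=6, y=1), (x=6, y=3)
  Distance 6: (x=6, y=0)
  Distance 7: (x=7, y=0)
  Distance 8: (x=8, y=0)
Total reachable: 25 (grid has 29 open cells total)

Answer: Reachable cells: 25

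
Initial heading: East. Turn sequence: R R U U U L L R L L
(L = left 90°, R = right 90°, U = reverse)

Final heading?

Start: East
  R (right (90° clockwise)) -> South
  R (right (90° clockwise)) -> West
  U (U-turn (180°)) -> East
  U (U-turn (180°)) -> West
  U (U-turn (180°)) -> East
  L (left (90° counter-clockwise)) -> North
  L (left (90° counter-clockwise)) -> West
  R (right (90° clockwise)) -> North
  L (left (90° counter-clockwise)) -> West
  L (left (90° counter-clockwise)) -> South
Final: South

Answer: Final heading: South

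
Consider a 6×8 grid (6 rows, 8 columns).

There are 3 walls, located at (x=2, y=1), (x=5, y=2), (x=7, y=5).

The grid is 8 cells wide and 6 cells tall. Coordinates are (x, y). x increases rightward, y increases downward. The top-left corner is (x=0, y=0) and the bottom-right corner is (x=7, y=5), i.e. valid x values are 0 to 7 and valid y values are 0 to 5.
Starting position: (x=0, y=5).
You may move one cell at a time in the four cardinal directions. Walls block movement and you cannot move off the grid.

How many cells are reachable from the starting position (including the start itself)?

Answer: Reachable cells: 45

Derivation:
BFS flood-fill from (x=0, y=5):
  Distance 0: (x=0, y=5)
  Distance 1: (x=0, y=4), (x=1, y=5)
  Distance 2: (x=0, y=3), (x=1, y=4), (x=2, y=5)
  Distance 3: (x=0, y=2), (x=1, y=3), (x=2, y=4), (x=3, y=5)
  Distance 4: (x=0, y=1), (x=1, y=2), (x=2, y=3), (x=3, y=4), (x=4, y=5)
  Distance 5: (x=0, y=0), (x=1, y=1), (x=2, y=2), (x=3, y=3), (x=4, y=4), (x=5, y=5)
  Distance 6: (x=1, y=0), (x=3, y=2), (x=4, y=3), (x=5, y=4), (x=6, y=5)
  Distance 7: (x=2, y=0), (x=3, y=1), (x=4, y=2), (x=5, y=3), (x=6, y=4)
  Distance 8: (x=3, y=0), (x=4, y=1), (x=6, y=3), (x=7, y=4)
  Distance 9: (x=4, y=0), (x=5, y=1), (x=6, y=2), (x=7, y=3)
  Distance 10: (x=5, y=0), (x=6, y=1), (x=7, y=2)
  Distance 11: (x=6, y=0), (x=7, y=1)
  Distance 12: (x=7, y=0)
Total reachable: 45 (grid has 45 open cells total)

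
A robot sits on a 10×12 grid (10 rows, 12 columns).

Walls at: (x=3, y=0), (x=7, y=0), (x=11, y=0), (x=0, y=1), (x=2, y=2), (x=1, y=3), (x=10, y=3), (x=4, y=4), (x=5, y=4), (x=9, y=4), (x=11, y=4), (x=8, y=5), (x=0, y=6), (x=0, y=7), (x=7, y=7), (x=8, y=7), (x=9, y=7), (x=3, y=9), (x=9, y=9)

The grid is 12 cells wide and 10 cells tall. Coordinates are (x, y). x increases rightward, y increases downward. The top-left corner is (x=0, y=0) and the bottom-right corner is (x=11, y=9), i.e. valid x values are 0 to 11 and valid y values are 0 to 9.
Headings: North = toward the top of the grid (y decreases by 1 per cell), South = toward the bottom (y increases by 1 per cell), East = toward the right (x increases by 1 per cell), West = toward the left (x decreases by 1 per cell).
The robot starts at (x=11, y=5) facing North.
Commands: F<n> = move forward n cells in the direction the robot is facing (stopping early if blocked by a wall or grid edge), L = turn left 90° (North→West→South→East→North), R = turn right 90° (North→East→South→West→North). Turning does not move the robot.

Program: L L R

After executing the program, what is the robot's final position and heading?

Start: (x=11, y=5), facing North
  L: turn left, now facing West
  L: turn left, now facing South
  R: turn right, now facing West
Final: (x=11, y=5), facing West

Answer: Final position: (x=11, y=5), facing West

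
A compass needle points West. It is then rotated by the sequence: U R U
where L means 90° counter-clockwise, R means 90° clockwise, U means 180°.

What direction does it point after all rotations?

Start: West
  U (U-turn (180°)) -> East
  R (right (90° clockwise)) -> South
  U (U-turn (180°)) -> North
Final: North

Answer: Final heading: North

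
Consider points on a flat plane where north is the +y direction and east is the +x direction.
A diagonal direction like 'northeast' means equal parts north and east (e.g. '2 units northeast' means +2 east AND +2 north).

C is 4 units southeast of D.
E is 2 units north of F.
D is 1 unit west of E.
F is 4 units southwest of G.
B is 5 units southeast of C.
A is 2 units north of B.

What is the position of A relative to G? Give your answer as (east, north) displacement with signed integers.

Place G at the origin (east=0, north=0).
  F is 4 units southwest of G: delta (east=-4, north=-4); F at (east=-4, north=-4).
  E is 2 units north of F: delta (east=+0, north=+2); E at (east=-4, north=-2).
  D is 1 unit west of E: delta (east=-1, north=+0); D at (east=-5, north=-2).
  C is 4 units southeast of D: delta (east=+4, north=-4); C at (east=-1, north=-6).
  B is 5 units southeast of C: delta (east=+5, north=-5); B at (east=4, north=-11).
  A is 2 units north of B: delta (east=+0, north=+2); A at (east=4, north=-9).
Therefore A relative to G: (east=4, north=-9).

Answer: A is at (east=4, north=-9) relative to G.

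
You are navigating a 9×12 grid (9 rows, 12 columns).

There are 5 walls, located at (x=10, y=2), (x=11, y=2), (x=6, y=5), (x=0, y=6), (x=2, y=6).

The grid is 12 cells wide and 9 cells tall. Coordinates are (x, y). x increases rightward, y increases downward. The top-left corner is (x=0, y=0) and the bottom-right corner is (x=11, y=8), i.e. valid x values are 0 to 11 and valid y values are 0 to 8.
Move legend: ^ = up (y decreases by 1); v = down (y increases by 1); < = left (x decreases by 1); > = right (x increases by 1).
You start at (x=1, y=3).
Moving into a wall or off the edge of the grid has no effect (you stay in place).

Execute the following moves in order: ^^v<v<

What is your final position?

Start: (x=1, y=3)
  ^ (up): (x=1, y=3) -> (x=1, y=2)
  ^ (up): (x=1, y=2) -> (x=1, y=1)
  v (down): (x=1, y=1) -> (x=1, y=2)
  < (left): (x=1, y=2) -> (x=0, y=2)
  v (down): (x=0, y=2) -> (x=0, y=3)
  < (left): blocked, stay at (x=0, y=3)
Final: (x=0, y=3)

Answer: Final position: (x=0, y=3)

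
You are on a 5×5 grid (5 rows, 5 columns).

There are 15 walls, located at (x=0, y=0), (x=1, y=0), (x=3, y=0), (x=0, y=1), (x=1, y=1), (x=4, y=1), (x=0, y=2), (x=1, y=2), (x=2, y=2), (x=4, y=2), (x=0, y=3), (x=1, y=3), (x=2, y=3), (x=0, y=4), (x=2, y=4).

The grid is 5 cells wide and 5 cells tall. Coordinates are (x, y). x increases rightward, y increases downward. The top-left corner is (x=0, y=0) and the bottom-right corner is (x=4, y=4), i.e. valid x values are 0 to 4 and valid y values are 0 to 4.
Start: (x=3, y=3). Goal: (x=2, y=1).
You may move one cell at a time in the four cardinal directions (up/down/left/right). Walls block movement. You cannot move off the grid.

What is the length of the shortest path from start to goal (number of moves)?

BFS from (x=3, y=3) until reaching (x=2, y=1):
  Distance 0: (x=3, y=3)
  Distance 1: (x=3, y=2), (x=4, y=3), (x=3, y=4)
  Distance 2: (x=3, y=1), (x=4, y=4)
  Distance 3: (x=2, y=1)  <- goal reached here
One shortest path (3 moves): (x=3, y=3) -> (x=3, y=2) -> (x=3, y=1) -> (x=2, y=1)

Answer: Shortest path length: 3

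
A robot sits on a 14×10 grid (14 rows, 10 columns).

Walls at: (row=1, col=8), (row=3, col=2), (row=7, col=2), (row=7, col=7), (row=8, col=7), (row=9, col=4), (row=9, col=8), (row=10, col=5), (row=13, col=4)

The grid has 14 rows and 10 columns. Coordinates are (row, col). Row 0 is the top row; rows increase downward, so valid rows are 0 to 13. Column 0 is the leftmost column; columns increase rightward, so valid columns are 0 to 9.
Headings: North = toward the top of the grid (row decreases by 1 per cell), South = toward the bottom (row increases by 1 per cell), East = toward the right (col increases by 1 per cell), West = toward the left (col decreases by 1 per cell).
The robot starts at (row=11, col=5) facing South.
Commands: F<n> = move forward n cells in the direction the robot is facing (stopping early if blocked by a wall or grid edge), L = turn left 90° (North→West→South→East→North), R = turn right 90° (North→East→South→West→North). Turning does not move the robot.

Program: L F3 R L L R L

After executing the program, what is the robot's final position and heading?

Start: (row=11, col=5), facing South
  L: turn left, now facing East
  F3: move forward 3, now at (row=11, col=8)
  R: turn right, now facing South
  L: turn left, now facing East
  L: turn left, now facing North
  R: turn right, now facing East
  L: turn left, now facing North
Final: (row=11, col=8), facing North

Answer: Final position: (row=11, col=8), facing North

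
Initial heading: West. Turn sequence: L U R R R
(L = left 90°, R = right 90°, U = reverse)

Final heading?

Answer: Final heading: West

Derivation:
Start: West
  L (left (90° counter-clockwise)) -> South
  U (U-turn (180°)) -> North
  R (right (90° clockwise)) -> East
  R (right (90° clockwise)) -> South
  R (right (90° clockwise)) -> West
Final: West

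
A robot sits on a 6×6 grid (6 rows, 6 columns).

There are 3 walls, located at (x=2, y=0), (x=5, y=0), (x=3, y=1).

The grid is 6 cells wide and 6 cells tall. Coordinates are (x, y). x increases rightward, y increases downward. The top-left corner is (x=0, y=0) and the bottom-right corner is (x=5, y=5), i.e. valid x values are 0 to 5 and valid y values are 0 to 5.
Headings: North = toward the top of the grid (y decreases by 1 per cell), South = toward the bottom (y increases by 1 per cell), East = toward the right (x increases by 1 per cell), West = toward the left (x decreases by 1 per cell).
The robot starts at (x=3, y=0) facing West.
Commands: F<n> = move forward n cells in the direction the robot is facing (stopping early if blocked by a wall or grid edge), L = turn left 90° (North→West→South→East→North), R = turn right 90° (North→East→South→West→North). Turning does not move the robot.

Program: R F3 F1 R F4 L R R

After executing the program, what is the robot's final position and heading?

Start: (x=3, y=0), facing West
  R: turn right, now facing North
  F3: move forward 0/3 (blocked), now at (x=3, y=0)
  F1: move forward 0/1 (blocked), now at (x=3, y=0)
  R: turn right, now facing East
  F4: move forward 1/4 (blocked), now at (x=4, y=0)
  L: turn left, now facing North
  R: turn right, now facing East
  R: turn right, now facing South
Final: (x=4, y=0), facing South

Answer: Final position: (x=4, y=0), facing South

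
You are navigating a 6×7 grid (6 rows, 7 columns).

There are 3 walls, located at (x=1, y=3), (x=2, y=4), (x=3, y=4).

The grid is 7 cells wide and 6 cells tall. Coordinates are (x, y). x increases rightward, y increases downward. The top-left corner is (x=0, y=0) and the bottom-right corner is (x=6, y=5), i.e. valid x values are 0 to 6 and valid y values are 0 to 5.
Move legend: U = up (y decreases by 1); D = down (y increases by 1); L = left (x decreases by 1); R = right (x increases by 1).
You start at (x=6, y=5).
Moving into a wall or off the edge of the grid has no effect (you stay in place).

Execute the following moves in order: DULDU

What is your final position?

Answer: Final position: (x=5, y=4)

Derivation:
Start: (x=6, y=5)
  D (down): blocked, stay at (x=6, y=5)
  U (up): (x=6, y=5) -> (x=6, y=4)
  L (left): (x=6, y=4) -> (x=5, y=4)
  D (down): (x=5, y=4) -> (x=5, y=5)
  U (up): (x=5, y=5) -> (x=5, y=4)
Final: (x=5, y=4)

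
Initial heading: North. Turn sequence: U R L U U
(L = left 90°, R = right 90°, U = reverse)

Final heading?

Answer: Final heading: South

Derivation:
Start: North
  U (U-turn (180°)) -> South
  R (right (90° clockwise)) -> West
  L (left (90° counter-clockwise)) -> South
  U (U-turn (180°)) -> North
  U (U-turn (180°)) -> South
Final: South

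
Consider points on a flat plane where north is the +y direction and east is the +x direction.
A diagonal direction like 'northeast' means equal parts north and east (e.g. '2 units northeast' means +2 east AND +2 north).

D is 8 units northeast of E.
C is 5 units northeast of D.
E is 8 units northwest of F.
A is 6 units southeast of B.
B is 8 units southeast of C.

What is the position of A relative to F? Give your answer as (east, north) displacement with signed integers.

Place F at the origin (east=0, north=0).
  E is 8 units northwest of F: delta (east=-8, north=+8); E at (east=-8, north=8).
  D is 8 units northeast of E: delta (east=+8, north=+8); D at (east=0, north=16).
  C is 5 units northeast of D: delta (east=+5, north=+5); C at (east=5, north=21).
  B is 8 units southeast of C: delta (east=+8, north=-8); B at (east=13, north=13).
  A is 6 units southeast of B: delta (east=+6, north=-6); A at (east=19, north=7).
Therefore A relative to F: (east=19, north=7).

Answer: A is at (east=19, north=7) relative to F.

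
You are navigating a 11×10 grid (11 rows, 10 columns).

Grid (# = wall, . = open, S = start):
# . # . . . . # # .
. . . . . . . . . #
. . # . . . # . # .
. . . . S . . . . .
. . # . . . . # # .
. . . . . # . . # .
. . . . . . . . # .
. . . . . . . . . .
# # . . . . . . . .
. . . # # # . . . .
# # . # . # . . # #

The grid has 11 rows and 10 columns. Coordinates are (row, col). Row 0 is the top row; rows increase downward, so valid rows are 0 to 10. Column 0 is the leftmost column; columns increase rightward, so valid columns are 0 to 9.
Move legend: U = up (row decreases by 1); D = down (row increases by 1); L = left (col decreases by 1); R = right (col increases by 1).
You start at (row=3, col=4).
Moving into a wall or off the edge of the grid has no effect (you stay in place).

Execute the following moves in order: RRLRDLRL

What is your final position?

Answer: Final position: (row=4, col=5)

Derivation:
Start: (row=3, col=4)
  R (right): (row=3, col=4) -> (row=3, col=5)
  R (right): (row=3, col=5) -> (row=3, col=6)
  L (left): (row=3, col=6) -> (row=3, col=5)
  R (right): (row=3, col=5) -> (row=3, col=6)
  D (down): (row=3, col=6) -> (row=4, col=6)
  L (left): (row=4, col=6) -> (row=4, col=5)
  R (right): (row=4, col=5) -> (row=4, col=6)
  L (left): (row=4, col=6) -> (row=4, col=5)
Final: (row=4, col=5)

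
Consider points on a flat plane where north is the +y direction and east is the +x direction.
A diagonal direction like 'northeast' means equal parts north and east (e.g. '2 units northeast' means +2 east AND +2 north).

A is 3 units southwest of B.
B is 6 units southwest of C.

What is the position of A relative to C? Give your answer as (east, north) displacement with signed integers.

Place C at the origin (east=0, north=0).
  B is 6 units southwest of C: delta (east=-6, north=-6); B at (east=-6, north=-6).
  A is 3 units southwest of B: delta (east=-3, north=-3); A at (east=-9, north=-9).
Therefore A relative to C: (east=-9, north=-9).

Answer: A is at (east=-9, north=-9) relative to C.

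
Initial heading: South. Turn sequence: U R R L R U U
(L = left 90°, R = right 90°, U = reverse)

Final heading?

Start: South
  U (U-turn (180°)) -> North
  R (right (90° clockwise)) -> East
  R (right (90° clockwise)) -> South
  L (left (90° counter-clockwise)) -> East
  R (right (90° clockwise)) -> South
  U (U-turn (180°)) -> North
  U (U-turn (180°)) -> South
Final: South

Answer: Final heading: South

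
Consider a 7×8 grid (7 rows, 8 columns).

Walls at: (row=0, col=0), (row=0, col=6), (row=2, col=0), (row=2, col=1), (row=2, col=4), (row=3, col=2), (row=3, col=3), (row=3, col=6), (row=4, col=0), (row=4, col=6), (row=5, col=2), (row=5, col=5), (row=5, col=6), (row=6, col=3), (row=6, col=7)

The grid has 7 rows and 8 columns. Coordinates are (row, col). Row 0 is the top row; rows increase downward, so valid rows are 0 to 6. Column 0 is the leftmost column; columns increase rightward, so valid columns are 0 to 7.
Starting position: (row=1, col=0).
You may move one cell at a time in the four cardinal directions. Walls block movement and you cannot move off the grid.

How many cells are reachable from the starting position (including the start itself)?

Answer: Reachable cells: 41

Derivation:
BFS flood-fill from (row=1, col=0):
  Distance 0: (row=1, col=0)
  Distance 1: (row=1, col=1)
  Distance 2: (row=0, col=1), (row=1, col=2)
  Distance 3: (row=0, col=2), (row=1, col=3), (row=2, col=2)
  Distance 4: (row=0, col=3), (row=1, col=4), (row=2, col=3)
  Distance 5: (row=0, col=4), (row=1, col=5)
  Distance 6: (row=0, col=5), (row=1, col=6), (row=2, col=5)
  Distance 7: (row=1, col=7), (row=2, col=6), (row=3, col=5)
  Distance 8: (row=0, col=7), (row=2, col=7), (row=3, col=4), (row=4, col=5)
  Distance 9: (row=3, col=7), (row=4, col=4)
  Distance 10: (row=4, col=3), (row=4, col=7), (row=5, col=4)
  Distance 11: (row=4, col=2), (row=5, col=3), (row=5, col=7), (row=6, col=4)
  Distance 12: (row=4, col=1), (row=6, col=5)
  Distance 13: (row=3, col=1), (row=5, col=1), (row=6, col=6)
  Distance 14: (row=3, col=0), (row=5, col=0), (row=6, col=1)
  Distance 15: (row=6, col=0), (row=6, col=2)
Total reachable: 41 (grid has 41 open cells total)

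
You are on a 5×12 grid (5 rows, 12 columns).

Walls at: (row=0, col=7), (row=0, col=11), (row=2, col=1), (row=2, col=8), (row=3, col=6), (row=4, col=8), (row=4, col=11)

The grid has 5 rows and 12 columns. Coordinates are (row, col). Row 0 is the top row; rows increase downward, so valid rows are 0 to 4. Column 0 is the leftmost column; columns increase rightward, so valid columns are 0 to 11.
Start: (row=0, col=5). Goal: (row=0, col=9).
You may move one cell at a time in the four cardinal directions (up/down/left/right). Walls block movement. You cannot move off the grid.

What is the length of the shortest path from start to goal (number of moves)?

Answer: Shortest path length: 6

Derivation:
BFS from (row=0, col=5) until reaching (row=0, col=9):
  Distance 0: (row=0, col=5)
  Distance 1: (row=0, col=4), (row=0, col=6), (row=1, col=5)
  Distance 2: (row=0, col=3), (row=1, col=4), (row=1, col=6), (row=2, col=5)
  Distance 3: (row=0, col=2), (row=1, col=3), (row=1, col=7), (row=2, col=4), (row=2, col=6), (row=3, col=5)
  Distance 4: (row=0, col=1), (row=1, col=2), (row=1, col=8), (row=2, col=3), (row=2, col=7), (row=3, col=4), (row=4, col=5)
  Distance 5: (row=0, col=0), (row=0, col=8), (row=1, col=1), (row=1, col=9), (row=2, col=2), (row=3, col=3), (row=3, col=7), (row=4, col=4), (row=4, col=6)
  Distance 6: (row=0, col=9), (row=1, col=0), (row=1, col=10), (row=2, col=9), (row=3, col=2), (row=3, col=8), (row=4, col=3), (row=4, col=7)  <- goal reached here
One shortest path (6 moves): (row=0, col=5) -> (row=0, col=6) -> (row=1, col=6) -> (row=1, col=7) -> (row=1, col=8) -> (row=1, col=9) -> (row=0, col=9)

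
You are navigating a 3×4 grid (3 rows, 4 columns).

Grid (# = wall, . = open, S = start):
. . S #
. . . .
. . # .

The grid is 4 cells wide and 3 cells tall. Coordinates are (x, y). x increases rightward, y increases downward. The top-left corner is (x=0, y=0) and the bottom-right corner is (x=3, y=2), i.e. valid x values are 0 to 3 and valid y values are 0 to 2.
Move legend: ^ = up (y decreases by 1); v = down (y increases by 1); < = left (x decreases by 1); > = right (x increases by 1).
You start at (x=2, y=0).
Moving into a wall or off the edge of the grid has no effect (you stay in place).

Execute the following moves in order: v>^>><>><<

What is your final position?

Start: (x=2, y=0)
  v (down): (x=2, y=0) -> (x=2, y=1)
  > (right): (x=2, y=1) -> (x=3, y=1)
  ^ (up): blocked, stay at (x=3, y=1)
  > (right): blocked, stay at (x=3, y=1)
  > (right): blocked, stay at (x=3, y=1)
  < (left): (x=3, y=1) -> (x=2, y=1)
  > (right): (x=2, y=1) -> (x=3, y=1)
  > (right): blocked, stay at (x=3, y=1)
  < (left): (x=3, y=1) -> (x=2, y=1)
  < (left): (x=2, y=1) -> (x=1, y=1)
Final: (x=1, y=1)

Answer: Final position: (x=1, y=1)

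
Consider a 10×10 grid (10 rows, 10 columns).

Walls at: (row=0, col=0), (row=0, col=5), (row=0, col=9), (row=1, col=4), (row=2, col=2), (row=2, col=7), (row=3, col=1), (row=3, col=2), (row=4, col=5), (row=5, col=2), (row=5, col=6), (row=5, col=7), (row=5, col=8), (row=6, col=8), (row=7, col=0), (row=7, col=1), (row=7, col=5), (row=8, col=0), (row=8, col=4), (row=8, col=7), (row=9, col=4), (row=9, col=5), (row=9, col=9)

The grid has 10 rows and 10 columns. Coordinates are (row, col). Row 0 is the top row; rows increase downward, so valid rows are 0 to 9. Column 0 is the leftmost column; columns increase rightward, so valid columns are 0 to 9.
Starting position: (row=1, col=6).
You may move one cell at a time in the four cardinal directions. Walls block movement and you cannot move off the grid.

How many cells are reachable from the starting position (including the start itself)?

BFS flood-fill from (row=1, col=6):
  Distance 0: (row=1, col=6)
  Distance 1: (row=0, col=6), (row=1, col=5), (row=1, col=7), (row=2, col=6)
  Distance 2: (row=0, col=7), (row=1, col=8), (row=2, col=5), (row=3, col=6)
  Distance 3: (row=0, col=8), (row=1, col=9), (row=2, col=4), (row=2, col=8), (row=3, col=5), (row=3, col=7), (row=4, col=6)
  Distance 4: (row=2, col=3), (row=2, col=9), (row=3, col=4), (row=3, col=8), (row=4, col=7)
  Distance 5: (row=1, col=3), (row=3, col=3), (row=3, col=9), (row=4, col=4), (row=4, col=8)
  Distance 6: (row=0, col=3), (row=1, col=2), (row=4, col=3), (row=4, col=9), (row=5, col=4)
  Distance 7: (row=0, col=2), (row=0, col=4), (row=1, col=1), (row=4, col=2), (row=5, col=3), (row=5, col=5), (row=5, col=9), (row=6, col=4)
  Distance 8: (row=0, col=1), (row=1, col=0), (row=2, col=1), (row=4, col=1), (row=6, col=3), (row=6, col=5), (row=6, col=9), (row=7, col=4)
  Distance 9: (row=2, col=0), (row=4, col=0), (row=5, col=1), (row=6, col=2), (row=6, col=6), (row=7, col=3), (row=7, col=9)
  Distance 10: (row=3, col=0), (row=5, col=0), (row=6, col=1), (row=6, col=7), (row=7, col=2), (row=7, col=6), (row=7, col=8), (row=8, col=3), (row=8, col=9)
  Distance 11: (row=6, col=0), (row=7, col=7), (row=8, col=2), (row=8, col=6), (row=8, col=8), (row=9, col=3)
  Distance 12: (row=8, col=1), (row=8, col=5), (row=9, col=2), (row=9, col=6), (row=9, col=8)
  Distance 13: (row=9, col=1), (row=9, col=7)
  Distance 14: (row=9, col=0)
Total reachable: 77 (grid has 77 open cells total)

Answer: Reachable cells: 77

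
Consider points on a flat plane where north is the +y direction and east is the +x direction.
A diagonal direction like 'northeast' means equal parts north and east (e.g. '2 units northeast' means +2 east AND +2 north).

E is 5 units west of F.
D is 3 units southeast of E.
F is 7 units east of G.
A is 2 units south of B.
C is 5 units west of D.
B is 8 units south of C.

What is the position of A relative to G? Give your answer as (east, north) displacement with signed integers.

Answer: A is at (east=0, north=-13) relative to G.

Derivation:
Place G at the origin (east=0, north=0).
  F is 7 units east of G: delta (east=+7, north=+0); F at (east=7, north=0).
  E is 5 units west of F: delta (east=-5, north=+0); E at (east=2, north=0).
  D is 3 units southeast of E: delta (east=+3, north=-3); D at (east=5, north=-3).
  C is 5 units west of D: delta (east=-5, north=+0); C at (east=0, north=-3).
  B is 8 units south of C: delta (east=+0, north=-8); B at (east=0, north=-11).
  A is 2 units south of B: delta (east=+0, north=-2); A at (east=0, north=-13).
Therefore A relative to G: (east=0, north=-13).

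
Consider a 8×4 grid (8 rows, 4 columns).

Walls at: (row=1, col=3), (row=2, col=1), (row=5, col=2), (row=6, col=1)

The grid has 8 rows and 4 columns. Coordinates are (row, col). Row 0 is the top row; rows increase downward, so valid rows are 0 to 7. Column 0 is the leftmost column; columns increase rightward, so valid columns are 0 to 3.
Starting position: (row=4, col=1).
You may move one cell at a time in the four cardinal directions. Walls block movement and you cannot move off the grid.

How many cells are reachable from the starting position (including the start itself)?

Answer: Reachable cells: 28

Derivation:
BFS flood-fill from (row=4, col=1):
  Distance 0: (row=4, col=1)
  Distance 1: (row=3, col=1), (row=4, col=0), (row=4, col=2), (row=5, col=1)
  Distance 2: (row=3, col=0), (row=3, col=2), (row=4, col=3), (row=5, col=0)
  Distance 3: (row=2, col=0), (row=2, col=2), (row=3, col=3), (row=5, col=3), (row=6, col=0)
  Distance 4: (row=1, col=0), (row=1, col=2), (row=2, col=3), (row=6, col=3), (row=7, col=0)
  Distance 5: (row=0, col=0), (row=0, col=2), (row=1, col=1), (row=6, col=2), (row=7, col=1), (row=7, col=3)
  Distance 6: (row=0, col=1), (row=0, col=3), (row=7, col=2)
Total reachable: 28 (grid has 28 open cells total)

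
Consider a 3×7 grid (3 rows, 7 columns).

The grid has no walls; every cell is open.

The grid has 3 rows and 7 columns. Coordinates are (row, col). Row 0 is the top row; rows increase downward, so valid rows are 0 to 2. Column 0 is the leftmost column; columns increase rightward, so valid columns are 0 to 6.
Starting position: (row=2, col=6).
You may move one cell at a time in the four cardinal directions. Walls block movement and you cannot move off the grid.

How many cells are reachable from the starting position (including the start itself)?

BFS flood-fill from (row=2, col=6):
  Distance 0: (row=2, col=6)
  Distance 1: (row=1, col=6), (row=2, col=5)
  Distance 2: (row=0, col=6), (row=1, col=5), (row=2, col=4)
  Distance 3: (row=0, col=5), (row=1, col=4), (row=2, col=3)
  Distance 4: (row=0, col=4), (row=1, col=3), (row=2, col=2)
  Distance 5: (row=0, col=3), (row=1, col=2), (row=2, col=1)
  Distance 6: (row=0, col=2), (row=1, col=1), (row=2, col=0)
  Distance 7: (row=0, col=1), (row=1, col=0)
  Distance 8: (row=0, col=0)
Total reachable: 21 (grid has 21 open cells total)

Answer: Reachable cells: 21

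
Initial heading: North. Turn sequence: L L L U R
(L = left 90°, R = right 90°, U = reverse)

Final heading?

Start: North
  L (left (90° counter-clockwise)) -> West
  L (left (90° counter-clockwise)) -> South
  L (left (90° counter-clockwise)) -> East
  U (U-turn (180°)) -> West
  R (right (90° clockwise)) -> North
Final: North

Answer: Final heading: North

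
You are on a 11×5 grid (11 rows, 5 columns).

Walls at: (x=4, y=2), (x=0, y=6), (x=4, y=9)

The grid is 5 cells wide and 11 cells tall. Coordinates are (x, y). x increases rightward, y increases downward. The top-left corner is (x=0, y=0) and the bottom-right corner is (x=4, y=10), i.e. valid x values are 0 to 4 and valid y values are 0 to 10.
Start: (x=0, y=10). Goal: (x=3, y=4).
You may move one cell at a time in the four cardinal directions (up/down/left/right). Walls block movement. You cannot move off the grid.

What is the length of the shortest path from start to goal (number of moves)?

Answer: Shortest path length: 9

Derivation:
BFS from (x=0, y=10) until reaching (x=3, y=4):
  Distance 0: (x=0, y=10)
  Distance 1: (x=0, y=9), (x=1, y=10)
  Distance 2: (x=0, y=8), (x=1, y=9), (x=2, y=10)
  Distance 3: (x=0, y=7), (x=1, y=8), (x=2, y=9), (x=3, y=10)
  Distance 4: (x=1, y=7), (x=2, y=8), (x=3, y=9), (x=4, y=10)
  Distance 5: (x=1, y=6), (x=2, y=7), (x=3, y=8)
  Distance 6: (x=1, y=5), (x=2, y=6), (x=3, y=7), (x=4, y=8)
  Distance 7: (x=1, y=4), (x=0, y=5), (x=2, y=5), (x=3, y=6), (x=4, y=7)
  Distance 8: (x=1, y=3), (x=0, y=4), (x=2, y=4), (x=3, y=5), (x=4, y=6)
  Distance 9: (x=1, y=2), (x=0, y=3), (x=2, y=3), (x=3, y=4), (x=4, y=5)  <- goal reached here
One shortest path (9 moves): (x=0, y=10) -> (x=1, y=10) -> (x=2, y=10) -> (x=3, y=10) -> (x=3, y=9) -> (x=3, y=8) -> (x=3, y=7) -> (x=3, y=6) -> (x=3, y=5) -> (x=3, y=4)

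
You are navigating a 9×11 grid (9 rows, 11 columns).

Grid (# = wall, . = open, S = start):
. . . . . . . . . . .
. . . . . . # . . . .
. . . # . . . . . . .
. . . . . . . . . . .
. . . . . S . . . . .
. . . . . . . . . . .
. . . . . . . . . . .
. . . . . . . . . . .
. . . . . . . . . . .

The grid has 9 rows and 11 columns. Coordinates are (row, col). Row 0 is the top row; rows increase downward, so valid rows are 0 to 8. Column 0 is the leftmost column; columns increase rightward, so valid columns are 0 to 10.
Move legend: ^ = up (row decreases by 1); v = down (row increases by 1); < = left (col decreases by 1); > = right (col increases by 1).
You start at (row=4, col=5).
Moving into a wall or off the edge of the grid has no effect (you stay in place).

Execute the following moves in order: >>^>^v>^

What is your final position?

Start: (row=4, col=5)
  > (right): (row=4, col=5) -> (row=4, col=6)
  > (right): (row=4, col=6) -> (row=4, col=7)
  ^ (up): (row=4, col=7) -> (row=3, col=7)
  > (right): (row=3, col=7) -> (row=3, col=8)
  ^ (up): (row=3, col=8) -> (row=2, col=8)
  v (down): (row=2, col=8) -> (row=3, col=8)
  > (right): (row=3, col=8) -> (row=3, col=9)
  ^ (up): (row=3, col=9) -> (row=2, col=9)
Final: (row=2, col=9)

Answer: Final position: (row=2, col=9)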